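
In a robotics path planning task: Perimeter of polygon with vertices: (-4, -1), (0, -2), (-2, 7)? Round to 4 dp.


Sides: (-4, -1)->(0, -2): sqrt(17) = 4.123106, (0, -2)->(-2, 7): sqrt(85) = 9.219544, (-2, 7)->(-4, -1): sqrt(68) = 8.246211
Sum = 21.588861
Perimeter = 21.5889

21.5889


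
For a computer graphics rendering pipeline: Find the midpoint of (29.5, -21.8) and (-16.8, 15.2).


M = ((29.5+(-16.8))/2, ((-21.8)+15.2)/2)
= (6.35, -3.3)

(6.35, -3.3)


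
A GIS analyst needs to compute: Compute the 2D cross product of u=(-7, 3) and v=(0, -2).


u x v = u_x*v_y - u_y*v_x = (-7)*(-2) - 3*0
= 14 - 0 = 14

14


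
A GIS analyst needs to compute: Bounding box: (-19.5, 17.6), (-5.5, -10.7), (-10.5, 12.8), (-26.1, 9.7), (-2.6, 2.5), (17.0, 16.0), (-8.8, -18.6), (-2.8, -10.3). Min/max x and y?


x range: [-26.1, 17]
y range: [-18.6, 17.6]
Bounding box: (-26.1,-18.6) to (17,17.6)

(-26.1,-18.6) to (17,17.6)


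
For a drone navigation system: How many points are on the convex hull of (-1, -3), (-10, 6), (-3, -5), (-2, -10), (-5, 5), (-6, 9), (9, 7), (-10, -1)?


Convex hull vertices (CCW): (-10, -1), (-2, -10), (9, 7), (-6, 9), (-10, 6)
Count = 5

5


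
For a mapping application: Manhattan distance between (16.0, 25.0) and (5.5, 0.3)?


|16-5.5| + |25-0.3| = 10.5 + 24.7 = 35.2

35.2


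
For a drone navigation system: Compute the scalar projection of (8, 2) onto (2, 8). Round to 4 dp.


u.v = 32, |v| = sqrt(68) = 8.2462
Scalar projection = u.v / |v| = 32 / sqrt(68) = 3.8806

3.8806


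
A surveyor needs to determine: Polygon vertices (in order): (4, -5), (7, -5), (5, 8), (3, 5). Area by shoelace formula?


Shoelace sum: (4*(-5) - 7*(-5)) + (7*8 - 5*(-5)) + (5*5 - 3*8) + (3*(-5) - 4*5)
= 62
Area = |62|/2 = 31

31


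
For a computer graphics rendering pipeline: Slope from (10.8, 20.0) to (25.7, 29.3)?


slope = (y2-y1)/(x2-x1) = (29.3-20)/(25.7-10.8) = 9.3/14.9 = 0.6242

0.6242


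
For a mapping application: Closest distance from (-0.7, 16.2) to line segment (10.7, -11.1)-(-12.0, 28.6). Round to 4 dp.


Project P onto AB: t = 0.642 (clamped to [0,1])
Closest point on segment: (-3.8726, 14.386)
Distance: 3.6546

3.6546


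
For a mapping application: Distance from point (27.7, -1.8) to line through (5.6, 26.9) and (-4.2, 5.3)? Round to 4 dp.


|cross product| = 758.62
|line direction| = sqrt(562.6) = 23.7192
Distance = 758.62/sqrt(562.6) = 31.9834

31.9834


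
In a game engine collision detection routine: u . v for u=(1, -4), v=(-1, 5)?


u . v = u_x*v_x + u_y*v_y = 1*(-1) + (-4)*5
= (-1) + (-20) = -21

-21


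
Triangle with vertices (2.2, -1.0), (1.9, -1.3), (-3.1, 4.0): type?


Side lengths squared: AB^2=0.18, BC^2=53.09, CA^2=53.09
Sorted: [0.18, 53.09, 53.09]
By sides: Isosceles, By angles: Acute

Isosceles, Acute


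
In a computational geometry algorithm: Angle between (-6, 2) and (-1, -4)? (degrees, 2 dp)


u.v = -2, |u| = sqrt(40) = 6.3246, |v| = sqrt(17) = 4.1231
cos(theta) = u.v/(|u||v|) = -2/sqrt(680) = -0.076696
theta = acos(-0.076696) = 94.4 degrees

94.4 degrees


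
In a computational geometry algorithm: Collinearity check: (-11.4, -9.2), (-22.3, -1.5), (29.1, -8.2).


Cross product: ((-22.3)-(-11.4))*((-8.2)-(-9.2)) - ((-1.5)-(-9.2))*(29.1-(-11.4))
= -322.75

No, not collinear


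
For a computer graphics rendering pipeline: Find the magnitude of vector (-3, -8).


|u| = sqrt((-3)^2 + (-8)^2) = sqrt(73) = 8.544

8.544


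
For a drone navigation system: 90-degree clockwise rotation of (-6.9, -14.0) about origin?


90° CW: (x,y) -> (y, -x)
(-6.9,-14) -> (-14, 6.9)

(-14, 6.9)


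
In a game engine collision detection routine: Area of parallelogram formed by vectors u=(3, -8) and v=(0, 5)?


|u x v| = |3*5 - (-8)*0|
= |15 - 0| = 15

15


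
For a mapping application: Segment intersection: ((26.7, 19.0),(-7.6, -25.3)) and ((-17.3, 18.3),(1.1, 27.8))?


Cross products: d1=-405.12, d2=-894.39, d3=-1925.19, d4=-1435.92
d1*d2 < 0 and d3*d4 < 0? no

No, they don't intersect


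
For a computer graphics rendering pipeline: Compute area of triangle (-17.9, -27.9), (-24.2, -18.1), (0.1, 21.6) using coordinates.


Area = |x_A(y_B-y_C) + x_B(y_C-y_A) + x_C(y_A-y_B)|/2
= |710.63 + (-1197.9) + (-0.98)|/2
= 488.25/2 = 244.125

244.125


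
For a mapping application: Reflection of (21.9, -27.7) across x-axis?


Reflection over x-axis: (x,y) -> (x,-y)
(21.9, -27.7) -> (21.9, 27.7)

(21.9, 27.7)


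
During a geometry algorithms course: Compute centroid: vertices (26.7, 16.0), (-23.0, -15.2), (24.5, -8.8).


Centroid = ((x_A+x_B+x_C)/3, (y_A+y_B+y_C)/3)
= ((26.7+(-23)+24.5)/3, (16+(-15.2)+(-8.8))/3)
= (9.4, -2.6667)

(9.4, -2.6667)


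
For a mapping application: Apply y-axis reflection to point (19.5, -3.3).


Reflection over y-axis: (x,y) -> (-x,y)
(19.5, -3.3) -> (-19.5, -3.3)

(-19.5, -3.3)


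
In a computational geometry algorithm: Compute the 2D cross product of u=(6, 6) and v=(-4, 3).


u x v = u_x*v_y - u_y*v_x = 6*3 - 6*(-4)
= 18 - (-24) = 42

42


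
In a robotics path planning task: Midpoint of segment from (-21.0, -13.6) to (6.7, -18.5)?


M = (((-21)+6.7)/2, ((-13.6)+(-18.5))/2)
= (-7.15, -16.05)

(-7.15, -16.05)


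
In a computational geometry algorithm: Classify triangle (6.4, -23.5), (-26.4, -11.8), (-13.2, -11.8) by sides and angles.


Side lengths squared: AB^2=1212.73, BC^2=174.24, CA^2=521.05
Sorted: [174.24, 521.05, 1212.73]
By sides: Scalene, By angles: Obtuse

Scalene, Obtuse


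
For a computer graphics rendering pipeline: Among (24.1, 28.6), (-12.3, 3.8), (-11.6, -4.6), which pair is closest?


d(P0,P1) = 44.0454, d(P0,P2) = 48.7517, d(P1,P2) = 8.4291
Closest: P1 and P2

Closest pair: (-12.3, 3.8) and (-11.6, -4.6), distance = 8.4291


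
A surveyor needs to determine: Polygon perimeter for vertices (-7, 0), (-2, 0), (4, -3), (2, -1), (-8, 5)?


Sides: (-7, 0)->(-2, 0): sqrt(25) = 5, (-2, 0)->(4, -3): sqrt(45) = 6.708204, (4, -3)->(2, -1): sqrt(8) = 2.828427, (2, -1)->(-8, 5): sqrt(136) = 11.661904, (-8, 5)->(-7, 0): sqrt(26) = 5.09902
Sum = 31.297555
Perimeter = 31.2976

31.2976


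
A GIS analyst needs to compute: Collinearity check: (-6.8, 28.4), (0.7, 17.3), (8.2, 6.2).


Cross product: (0.7-(-6.8))*(6.2-28.4) - (17.3-28.4)*(8.2-(-6.8))
= 0

Yes, collinear


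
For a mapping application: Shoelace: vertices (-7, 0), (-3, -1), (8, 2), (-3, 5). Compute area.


Shoelace sum: ((-7)*(-1) - (-3)*0) + ((-3)*2 - 8*(-1)) + (8*5 - (-3)*2) + ((-3)*0 - (-7)*5)
= 90
Area = |90|/2 = 45

45


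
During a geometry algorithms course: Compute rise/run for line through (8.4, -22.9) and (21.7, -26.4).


slope = (y2-y1)/(x2-x1) = ((-26.4)-(-22.9))/(21.7-8.4) = (-3.5)/13.3 = -0.2632

-0.2632


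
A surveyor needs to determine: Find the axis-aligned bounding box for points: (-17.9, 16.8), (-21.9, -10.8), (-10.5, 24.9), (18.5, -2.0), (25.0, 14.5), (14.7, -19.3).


x range: [-21.9, 25]
y range: [-19.3, 24.9]
Bounding box: (-21.9,-19.3) to (25,24.9)

(-21.9,-19.3) to (25,24.9)


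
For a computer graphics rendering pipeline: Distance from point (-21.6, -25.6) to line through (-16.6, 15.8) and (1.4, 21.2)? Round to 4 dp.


|cross product| = 718.2
|line direction| = sqrt(353.16) = 18.7926
Distance = 718.2/sqrt(353.16) = 38.2173

38.2173


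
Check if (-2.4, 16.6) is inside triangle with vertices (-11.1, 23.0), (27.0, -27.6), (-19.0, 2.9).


Cross products: AB x AP = 196.38, BC x BP = -1136.5, CA x CP = -225.43
All same sign? no

No, outside


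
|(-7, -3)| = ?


|u| = sqrt((-7)^2 + (-3)^2) = sqrt(58) = 7.6158

7.6158


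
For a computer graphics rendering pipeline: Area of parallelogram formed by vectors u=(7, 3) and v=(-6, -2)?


|u x v| = |7*(-2) - 3*(-6)|
= |(-14) - (-18)| = 4

4


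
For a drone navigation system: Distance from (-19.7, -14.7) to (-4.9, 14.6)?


dx=14.8, dy=29.3
d^2 = 14.8^2 + 29.3^2 = 1077.53
d = sqrt(1077.53) = 32.8258

32.8258


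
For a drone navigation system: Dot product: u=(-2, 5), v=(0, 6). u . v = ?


u . v = u_x*v_x + u_y*v_y = (-2)*0 + 5*6
= 0 + 30 = 30

30


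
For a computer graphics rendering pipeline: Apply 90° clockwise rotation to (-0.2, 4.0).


90° CW: (x,y) -> (y, -x)
(-0.2,4) -> (4, 0.2)

(4, 0.2)


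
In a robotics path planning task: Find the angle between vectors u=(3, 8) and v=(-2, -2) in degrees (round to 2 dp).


u.v = -22, |u| = sqrt(73) = 8.544, |v| = sqrt(8) = 2.8284
cos(theta) = u.v/(|u||v|) = -22/sqrt(584) = -0.910366
theta = acos(-0.910366) = 155.56 degrees

155.56 degrees


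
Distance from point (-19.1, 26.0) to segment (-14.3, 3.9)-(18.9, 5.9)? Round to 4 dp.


Project P onto AB: t = 0 (clamped to [0,1])
Closest point on segment: (-14.3, 3.9)
Distance: 22.6153

22.6153


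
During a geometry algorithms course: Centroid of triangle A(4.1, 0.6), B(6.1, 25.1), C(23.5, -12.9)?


Centroid = ((x_A+x_B+x_C)/3, (y_A+y_B+y_C)/3)
= ((4.1+6.1+23.5)/3, (0.6+25.1+(-12.9))/3)
= (11.2333, 4.2667)

(11.2333, 4.2667)


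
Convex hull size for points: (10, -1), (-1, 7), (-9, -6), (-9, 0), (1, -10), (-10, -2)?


Convex hull vertices (CCW): (-10, -2), (-9, -6), (1, -10), (10, -1), (-1, 7), (-9, 0)
Count = 6

6


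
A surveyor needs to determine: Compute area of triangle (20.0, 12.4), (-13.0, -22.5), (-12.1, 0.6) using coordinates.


Area = |x_A(y_B-y_C) + x_B(y_C-y_A) + x_C(y_A-y_B)|/2
= |(-462) + 153.4 + (-422.29)|/2
= 730.89/2 = 365.445

365.445


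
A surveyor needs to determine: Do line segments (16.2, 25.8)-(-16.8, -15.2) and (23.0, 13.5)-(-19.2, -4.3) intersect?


Cross products: d1=-640.1, d2=502.7, d3=684.7, d4=-458.1
d1*d2 < 0 and d3*d4 < 0? yes

Yes, they intersect


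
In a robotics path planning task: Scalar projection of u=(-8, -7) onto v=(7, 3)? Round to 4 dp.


u.v = -77, |v| = sqrt(58) = 7.6158
Scalar projection = u.v / |v| = -77 / sqrt(58) = -10.1106

-10.1106


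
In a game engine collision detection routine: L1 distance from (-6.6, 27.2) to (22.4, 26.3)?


|(-6.6)-22.4| + |27.2-26.3| = 29 + 0.9 = 29.9

29.9


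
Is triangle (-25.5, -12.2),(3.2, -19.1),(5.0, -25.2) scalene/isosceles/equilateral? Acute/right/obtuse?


Side lengths squared: AB^2=871.3, BC^2=40.45, CA^2=1099.25
Sorted: [40.45, 871.3, 1099.25]
By sides: Scalene, By angles: Obtuse

Scalene, Obtuse


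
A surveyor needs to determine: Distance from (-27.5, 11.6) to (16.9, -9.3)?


dx=44.4, dy=-20.9
d^2 = 44.4^2 + (-20.9)^2 = 2408.17
d = sqrt(2408.17) = 49.0731

49.0731


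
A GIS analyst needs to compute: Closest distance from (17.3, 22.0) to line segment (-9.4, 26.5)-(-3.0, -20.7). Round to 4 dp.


Project P onto AB: t = 0.1689 (clamped to [0,1])
Closest point on segment: (-8.3188, 18.5263)
Distance: 25.8533

25.8533


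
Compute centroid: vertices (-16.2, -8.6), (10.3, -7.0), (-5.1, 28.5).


Centroid = ((x_A+x_B+x_C)/3, (y_A+y_B+y_C)/3)
= (((-16.2)+10.3+(-5.1))/3, ((-8.6)+(-7)+28.5)/3)
= (-3.6667, 4.3)

(-3.6667, 4.3)


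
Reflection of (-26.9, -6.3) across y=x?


Reflection over y=x: (x,y) -> (y,x)
(-26.9, -6.3) -> (-6.3, -26.9)

(-6.3, -26.9)


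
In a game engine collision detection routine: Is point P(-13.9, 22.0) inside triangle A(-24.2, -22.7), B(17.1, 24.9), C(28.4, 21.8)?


Cross products: AB x AP = 1355.83, BC x BP = -128.87, CA x CP = -1892.87
All same sign? no

No, outside


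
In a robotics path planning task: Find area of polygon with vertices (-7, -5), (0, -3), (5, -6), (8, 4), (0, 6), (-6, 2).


Shoelace sum: ((-7)*(-3) - 0*(-5)) + (0*(-6) - 5*(-3)) + (5*4 - 8*(-6)) + (8*6 - 0*4) + (0*2 - (-6)*6) + ((-6)*(-5) - (-7)*2)
= 232
Area = |232|/2 = 116

116


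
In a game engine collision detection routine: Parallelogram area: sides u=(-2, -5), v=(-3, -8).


|u x v| = |(-2)*(-8) - (-5)*(-3)|
= |16 - 15| = 1

1


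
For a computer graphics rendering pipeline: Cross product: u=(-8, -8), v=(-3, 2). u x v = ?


u x v = u_x*v_y - u_y*v_x = (-8)*2 - (-8)*(-3)
= (-16) - 24 = -40

-40


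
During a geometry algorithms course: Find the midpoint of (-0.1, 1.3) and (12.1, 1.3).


M = (((-0.1)+12.1)/2, (1.3+1.3)/2)
= (6, 1.3)

(6, 1.3)


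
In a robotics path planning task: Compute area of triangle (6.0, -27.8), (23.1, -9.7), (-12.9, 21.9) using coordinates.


Area = |x_A(y_B-y_C) + x_B(y_C-y_A) + x_C(y_A-y_B)|/2
= |(-189.6) + 1148.07 + 233.49|/2
= 1191.96/2 = 595.98

595.98


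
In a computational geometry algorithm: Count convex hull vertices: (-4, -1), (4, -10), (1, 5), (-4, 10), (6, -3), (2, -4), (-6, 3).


Convex hull vertices (CCW): (-6, 3), (-4, -1), (4, -10), (6, -3), (1, 5), (-4, 10)
Count = 6

6


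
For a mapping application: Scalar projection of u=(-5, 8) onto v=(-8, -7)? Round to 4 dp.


u.v = -16, |v| = sqrt(113) = 10.6301
Scalar projection = u.v / |v| = -16 / sqrt(113) = -1.5052

-1.5052


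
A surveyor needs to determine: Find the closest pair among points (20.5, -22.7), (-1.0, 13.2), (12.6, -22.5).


d(P0,P1) = 41.8457, d(P0,P2) = 7.9025, d(P1,P2) = 38.2027
Closest: P0 and P2

Closest pair: (20.5, -22.7) and (12.6, -22.5), distance = 7.9025


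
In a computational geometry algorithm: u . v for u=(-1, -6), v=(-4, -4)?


u . v = u_x*v_x + u_y*v_y = (-1)*(-4) + (-6)*(-4)
= 4 + 24 = 28

28


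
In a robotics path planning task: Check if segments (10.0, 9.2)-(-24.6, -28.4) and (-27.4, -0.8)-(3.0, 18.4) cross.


Cross products: d1=-414.08, d2=-892.8, d3=-1060.24, d4=-581.52
d1*d2 < 0 and d3*d4 < 0? no

No, they don't intersect


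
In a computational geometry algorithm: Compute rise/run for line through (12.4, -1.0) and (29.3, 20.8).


slope = (y2-y1)/(x2-x1) = (20.8-(-1))/(29.3-12.4) = 21.8/16.9 = 1.2899

1.2899


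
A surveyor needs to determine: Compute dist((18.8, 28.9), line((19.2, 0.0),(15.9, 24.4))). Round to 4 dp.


|cross product| = 85.61
|line direction| = sqrt(606.25) = 24.6221
Distance = 85.61/sqrt(606.25) = 3.477

3.477


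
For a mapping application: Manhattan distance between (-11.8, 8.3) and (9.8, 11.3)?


|(-11.8)-9.8| + |8.3-11.3| = 21.6 + 3 = 24.6

24.6


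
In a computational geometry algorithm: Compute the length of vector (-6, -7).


|u| = sqrt((-6)^2 + (-7)^2) = sqrt(85) = 9.2195

9.2195


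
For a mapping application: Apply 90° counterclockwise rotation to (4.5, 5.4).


90° CCW: (x,y) -> (-y, x)
(4.5,5.4) -> (-5.4, 4.5)

(-5.4, 4.5)


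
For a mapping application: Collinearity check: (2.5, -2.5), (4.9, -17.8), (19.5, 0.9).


Cross product: (4.9-2.5)*(0.9-(-2.5)) - ((-17.8)-(-2.5))*(19.5-2.5)
= 268.26

No, not collinear


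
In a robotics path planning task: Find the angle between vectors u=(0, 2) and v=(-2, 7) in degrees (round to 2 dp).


u.v = 14, |u| = sqrt(4) = 2, |v| = sqrt(53) = 7.2801
cos(theta) = u.v/(|u||v|) = 14/sqrt(212) = 0.961524
theta = acos(0.961524) = 15.95 degrees

15.95 degrees


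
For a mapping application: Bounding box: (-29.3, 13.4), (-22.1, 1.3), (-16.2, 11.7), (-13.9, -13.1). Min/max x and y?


x range: [-29.3, -13.9]
y range: [-13.1, 13.4]
Bounding box: (-29.3,-13.1) to (-13.9,13.4)

(-29.3,-13.1) to (-13.9,13.4)


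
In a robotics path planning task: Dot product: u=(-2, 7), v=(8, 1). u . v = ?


u . v = u_x*v_x + u_y*v_y = (-2)*8 + 7*1
= (-16) + 7 = -9

-9


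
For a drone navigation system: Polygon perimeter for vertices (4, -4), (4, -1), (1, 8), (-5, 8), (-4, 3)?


Sides: (4, -4)->(4, -1): sqrt(9) = 3, (4, -1)->(1, 8): sqrt(90) = 9.486833, (1, 8)->(-5, 8): sqrt(36) = 6, (-5, 8)->(-4, 3): sqrt(26) = 5.09902, (-4, 3)->(4, -4): sqrt(113) = 10.630146
Sum = 34.215999
Perimeter = 34.216

34.216


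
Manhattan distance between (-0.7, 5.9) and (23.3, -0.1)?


|(-0.7)-23.3| + |5.9-(-0.1)| = 24 + 6 = 30

30


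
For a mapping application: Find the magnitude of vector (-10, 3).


|u| = sqrt((-10)^2 + 3^2) = sqrt(109) = 10.4403

10.4403


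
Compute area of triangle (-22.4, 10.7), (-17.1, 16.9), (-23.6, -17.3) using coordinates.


Area = |x_A(y_B-y_C) + x_B(y_C-y_A) + x_C(y_A-y_B)|/2
= |(-766.08) + 478.8 + 146.32|/2
= 140.96/2 = 70.48

70.48


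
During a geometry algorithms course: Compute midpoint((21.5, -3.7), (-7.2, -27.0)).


M = ((21.5+(-7.2))/2, ((-3.7)+(-27))/2)
= (7.15, -15.35)

(7.15, -15.35)


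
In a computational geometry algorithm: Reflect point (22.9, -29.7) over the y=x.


Reflection over y=x: (x,y) -> (y,x)
(22.9, -29.7) -> (-29.7, 22.9)

(-29.7, 22.9)


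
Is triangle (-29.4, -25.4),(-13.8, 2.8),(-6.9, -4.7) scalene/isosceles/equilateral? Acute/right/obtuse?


Side lengths squared: AB^2=1038.6, BC^2=103.86, CA^2=934.74
Sorted: [103.86, 934.74, 1038.6]
By sides: Scalene, By angles: Right

Scalene, Right


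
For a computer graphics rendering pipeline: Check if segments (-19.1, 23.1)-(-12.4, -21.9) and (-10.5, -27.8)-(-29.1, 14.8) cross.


Cross products: d1=-580.38, d2=-28.8, d3=45.97, d4=-505.61
d1*d2 < 0 and d3*d4 < 0? no

No, they don't intersect


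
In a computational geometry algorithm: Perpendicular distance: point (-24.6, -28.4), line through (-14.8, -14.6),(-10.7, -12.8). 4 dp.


|cross product| = 38.94
|line direction| = sqrt(20.05) = 4.4777
Distance = 38.94/sqrt(20.05) = 8.6964

8.6964


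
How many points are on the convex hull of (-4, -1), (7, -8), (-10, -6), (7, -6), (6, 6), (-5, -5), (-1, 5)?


Convex hull vertices (CCW): (-10, -6), (7, -8), (7, -6), (6, 6), (-1, 5)
Count = 5

5


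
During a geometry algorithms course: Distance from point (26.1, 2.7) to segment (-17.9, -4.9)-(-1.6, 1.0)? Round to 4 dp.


Project P onto AB: t = 1 (clamped to [0,1])
Closest point on segment: (-1.6, 1)
Distance: 27.7521

27.7521


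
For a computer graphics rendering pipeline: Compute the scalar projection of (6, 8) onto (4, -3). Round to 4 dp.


u.v = 0, |v| = sqrt(25) = 5
Scalar projection = u.v / |v| = 0 / sqrt(25) = 0

0


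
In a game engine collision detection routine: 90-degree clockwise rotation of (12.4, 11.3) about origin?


90° CW: (x,y) -> (y, -x)
(12.4,11.3) -> (11.3, -12.4)

(11.3, -12.4)


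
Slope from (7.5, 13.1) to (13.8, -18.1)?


slope = (y2-y1)/(x2-x1) = ((-18.1)-13.1)/(13.8-7.5) = (-31.2)/6.3 = -4.9524

-4.9524


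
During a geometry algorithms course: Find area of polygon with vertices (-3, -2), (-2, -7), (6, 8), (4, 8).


Shoelace sum: ((-3)*(-7) - (-2)*(-2)) + ((-2)*8 - 6*(-7)) + (6*8 - 4*8) + (4*(-2) - (-3)*8)
= 75
Area = |75|/2 = 37.5

37.5


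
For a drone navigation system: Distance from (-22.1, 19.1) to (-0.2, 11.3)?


dx=21.9, dy=-7.8
d^2 = 21.9^2 + (-7.8)^2 = 540.45
d = sqrt(540.45) = 23.2476

23.2476


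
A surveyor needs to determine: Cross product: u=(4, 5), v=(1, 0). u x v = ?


u x v = u_x*v_y - u_y*v_x = 4*0 - 5*1
= 0 - 5 = -5

-5


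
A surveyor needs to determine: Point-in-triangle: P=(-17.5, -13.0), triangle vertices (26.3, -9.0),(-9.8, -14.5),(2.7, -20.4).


Cross products: AB x AP = -96.5, BC x BP = -26.68, CA x CP = 404.92
All same sign? no

No, outside


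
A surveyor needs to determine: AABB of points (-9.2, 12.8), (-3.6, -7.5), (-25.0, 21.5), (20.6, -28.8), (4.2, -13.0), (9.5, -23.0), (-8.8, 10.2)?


x range: [-25, 20.6]
y range: [-28.8, 21.5]
Bounding box: (-25,-28.8) to (20.6,21.5)

(-25,-28.8) to (20.6,21.5)


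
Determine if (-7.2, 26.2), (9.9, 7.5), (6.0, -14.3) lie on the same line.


Cross product: (9.9-(-7.2))*((-14.3)-26.2) - (7.5-26.2)*(6-(-7.2))
= -445.71

No, not collinear


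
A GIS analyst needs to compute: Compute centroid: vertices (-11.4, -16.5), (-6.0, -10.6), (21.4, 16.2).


Centroid = ((x_A+x_B+x_C)/3, (y_A+y_B+y_C)/3)
= (((-11.4)+(-6)+21.4)/3, ((-16.5)+(-10.6)+16.2)/3)
= (1.3333, -3.6333)

(1.3333, -3.6333)


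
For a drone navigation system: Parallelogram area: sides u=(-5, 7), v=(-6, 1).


|u x v| = |(-5)*1 - 7*(-6)|
= |(-5) - (-42)| = 37

37


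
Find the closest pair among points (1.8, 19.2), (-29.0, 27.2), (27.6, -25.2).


d(P0,P1) = 31.822, d(P0,P2) = 51.3517, d(P1,P2) = 77.1318
Closest: P0 and P1

Closest pair: (1.8, 19.2) and (-29.0, 27.2), distance = 31.822


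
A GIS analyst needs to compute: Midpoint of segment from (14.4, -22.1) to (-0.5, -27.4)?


M = ((14.4+(-0.5))/2, ((-22.1)+(-27.4))/2)
= (6.95, -24.75)

(6.95, -24.75)


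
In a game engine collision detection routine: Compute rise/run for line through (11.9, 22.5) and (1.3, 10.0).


slope = (y2-y1)/(x2-x1) = (10-22.5)/(1.3-11.9) = (-12.5)/(-10.6) = 1.1792

1.1792


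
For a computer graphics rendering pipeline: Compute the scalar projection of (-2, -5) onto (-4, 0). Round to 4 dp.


u.v = 8, |v| = sqrt(16) = 4
Scalar projection = u.v / |v| = 8 / sqrt(16) = 2

2


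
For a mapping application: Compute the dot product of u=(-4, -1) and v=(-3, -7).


u . v = u_x*v_x + u_y*v_y = (-4)*(-3) + (-1)*(-7)
= 12 + 7 = 19

19


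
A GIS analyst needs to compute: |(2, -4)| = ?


|u| = sqrt(2^2 + (-4)^2) = sqrt(20) = 4.4721

4.4721


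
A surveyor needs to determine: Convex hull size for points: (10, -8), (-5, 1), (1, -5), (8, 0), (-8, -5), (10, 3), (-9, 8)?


Convex hull vertices (CCW): (-9, 8), (-8, -5), (10, -8), (10, 3)
Count = 4

4


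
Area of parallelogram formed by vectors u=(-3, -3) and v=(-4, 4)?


|u x v| = |(-3)*4 - (-3)*(-4)|
= |(-12) - 12| = 24

24


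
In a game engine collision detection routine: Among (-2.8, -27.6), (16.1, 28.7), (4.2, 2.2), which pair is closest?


d(P0,P1) = 59.3877, d(P0,P2) = 30.6111, d(P1,P2) = 29.0493
Closest: P1 and P2

Closest pair: (16.1, 28.7) and (4.2, 2.2), distance = 29.0493


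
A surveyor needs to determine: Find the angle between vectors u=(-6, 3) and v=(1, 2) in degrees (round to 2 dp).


u.v = 0, |u| = sqrt(45) = 6.7082, |v| = sqrt(5) = 2.2361
cos(theta) = u.v/(|u||v|) = 0/sqrt(225) = 0
theta = acos(0) = 90 degrees

90 degrees


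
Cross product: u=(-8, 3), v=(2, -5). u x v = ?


u x v = u_x*v_y - u_y*v_x = (-8)*(-5) - 3*2
= 40 - 6 = 34

34


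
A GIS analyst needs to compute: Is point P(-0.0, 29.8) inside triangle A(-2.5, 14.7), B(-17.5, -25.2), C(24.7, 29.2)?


Cross products: AB x AP = -126.75, BC x BP = 1369, CA x CP = -374.47
All same sign? no

No, outside


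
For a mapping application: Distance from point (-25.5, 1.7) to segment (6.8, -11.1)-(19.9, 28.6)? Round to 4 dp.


Project P onto AB: t = 0.0487 (clamped to [0,1])
Closest point on segment: (7.4373, -9.1685)
Distance: 34.6842

34.6842


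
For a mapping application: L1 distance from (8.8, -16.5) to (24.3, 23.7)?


|8.8-24.3| + |(-16.5)-23.7| = 15.5 + 40.2 = 55.7

55.7


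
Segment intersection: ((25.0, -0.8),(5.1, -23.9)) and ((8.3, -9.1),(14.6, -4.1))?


Cross products: d1=-31.21, d2=-77.24, d3=-220.6, d4=-174.57
d1*d2 < 0 and d3*d4 < 0? no

No, they don't intersect


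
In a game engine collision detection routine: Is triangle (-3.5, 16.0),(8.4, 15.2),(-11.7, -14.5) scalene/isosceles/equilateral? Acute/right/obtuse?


Side lengths squared: AB^2=142.25, BC^2=1286.1, CA^2=997.49
Sorted: [142.25, 997.49, 1286.1]
By sides: Scalene, By angles: Obtuse

Scalene, Obtuse


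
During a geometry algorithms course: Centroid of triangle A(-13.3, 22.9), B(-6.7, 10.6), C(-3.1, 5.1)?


Centroid = ((x_A+x_B+x_C)/3, (y_A+y_B+y_C)/3)
= (((-13.3)+(-6.7)+(-3.1))/3, (22.9+10.6+5.1)/3)
= (-7.7, 12.8667)

(-7.7, 12.8667)


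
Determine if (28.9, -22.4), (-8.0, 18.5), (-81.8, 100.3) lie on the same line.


Cross product: ((-8)-28.9)*(100.3-(-22.4)) - (18.5-(-22.4))*((-81.8)-28.9)
= 0

Yes, collinear


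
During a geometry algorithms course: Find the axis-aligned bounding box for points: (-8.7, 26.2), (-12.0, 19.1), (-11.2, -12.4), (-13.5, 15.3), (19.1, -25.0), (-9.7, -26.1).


x range: [-13.5, 19.1]
y range: [-26.1, 26.2]
Bounding box: (-13.5,-26.1) to (19.1,26.2)

(-13.5,-26.1) to (19.1,26.2)


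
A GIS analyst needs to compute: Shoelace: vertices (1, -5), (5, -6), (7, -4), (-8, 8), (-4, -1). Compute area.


Shoelace sum: (1*(-6) - 5*(-5)) + (5*(-4) - 7*(-6)) + (7*8 - (-8)*(-4)) + ((-8)*(-1) - (-4)*8) + ((-4)*(-5) - 1*(-1))
= 126
Area = |126|/2 = 63

63


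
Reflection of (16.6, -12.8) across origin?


Reflection over origin: (x,y) -> (-x,-y)
(16.6, -12.8) -> (-16.6, 12.8)

(-16.6, 12.8)


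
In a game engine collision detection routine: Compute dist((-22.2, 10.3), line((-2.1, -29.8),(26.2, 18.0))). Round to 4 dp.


|cross product| = 2095.61
|line direction| = sqrt(3085.73) = 55.5493
Distance = 2095.61/sqrt(3085.73) = 37.7252

37.7252


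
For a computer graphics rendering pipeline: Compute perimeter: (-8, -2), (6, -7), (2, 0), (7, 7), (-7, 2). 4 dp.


Sides: (-8, -2)->(6, -7): sqrt(221) = 14.866069, (6, -7)->(2, 0): sqrt(65) = 8.062258, (2, 0)->(7, 7): sqrt(74) = 8.602325, (7, 7)->(-7, 2): sqrt(221) = 14.866069, (-7, 2)->(-8, -2): sqrt(17) = 4.123106
Sum = 50.519827
Perimeter = 50.5198

50.5198


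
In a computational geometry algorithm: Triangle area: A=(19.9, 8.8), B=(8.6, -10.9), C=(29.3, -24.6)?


Area = |x_A(y_B-y_C) + x_B(y_C-y_A) + x_C(y_A-y_B)|/2
= |272.63 + (-287.24) + 577.21|/2
= 562.6/2 = 281.3

281.3


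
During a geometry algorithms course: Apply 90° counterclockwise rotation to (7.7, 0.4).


90° CCW: (x,y) -> (-y, x)
(7.7,0.4) -> (-0.4, 7.7)

(-0.4, 7.7)


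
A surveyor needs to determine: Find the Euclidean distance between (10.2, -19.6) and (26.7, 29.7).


dx=16.5, dy=49.3
d^2 = 16.5^2 + 49.3^2 = 2702.74
d = sqrt(2702.74) = 51.9879

51.9879


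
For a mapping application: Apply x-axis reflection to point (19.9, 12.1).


Reflection over x-axis: (x,y) -> (x,-y)
(19.9, 12.1) -> (19.9, -12.1)

(19.9, -12.1)


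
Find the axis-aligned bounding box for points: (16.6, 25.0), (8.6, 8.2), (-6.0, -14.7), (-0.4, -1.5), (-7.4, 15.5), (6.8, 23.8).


x range: [-7.4, 16.6]
y range: [-14.7, 25]
Bounding box: (-7.4,-14.7) to (16.6,25)

(-7.4,-14.7) to (16.6,25)


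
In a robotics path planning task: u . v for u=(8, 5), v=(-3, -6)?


u . v = u_x*v_x + u_y*v_y = 8*(-3) + 5*(-6)
= (-24) + (-30) = -54

-54


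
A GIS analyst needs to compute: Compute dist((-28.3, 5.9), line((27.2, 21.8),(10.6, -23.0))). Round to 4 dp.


|cross product| = 2222.46
|line direction| = sqrt(2282.6) = 47.7766
Distance = 2222.46/sqrt(2282.6) = 46.5178

46.5178


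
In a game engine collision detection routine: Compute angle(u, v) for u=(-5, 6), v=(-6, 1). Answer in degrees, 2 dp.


u.v = 36, |u| = sqrt(61) = 7.8102, |v| = sqrt(37) = 6.0828
cos(theta) = u.v/(|u||v|) = 36/sqrt(2257) = 0.757769
theta = acos(0.757769) = 40.73 degrees

40.73 degrees


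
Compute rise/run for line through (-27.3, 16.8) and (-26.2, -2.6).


slope = (y2-y1)/(x2-x1) = ((-2.6)-16.8)/((-26.2)-(-27.3)) = (-19.4)/1.1 = -17.6364

-17.6364


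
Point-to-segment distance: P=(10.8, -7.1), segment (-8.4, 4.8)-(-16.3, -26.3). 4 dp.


Project P onto AB: t = 0.2121 (clamped to [0,1])
Closest point on segment: (-10.0758, -1.7971)
Distance: 21.5388

21.5388


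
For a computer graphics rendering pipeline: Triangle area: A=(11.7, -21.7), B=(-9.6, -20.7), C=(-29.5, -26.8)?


Area = |x_A(y_B-y_C) + x_B(y_C-y_A) + x_C(y_A-y_B)|/2
= |71.37 + 48.96 + 29.5|/2
= 149.83/2 = 74.915

74.915


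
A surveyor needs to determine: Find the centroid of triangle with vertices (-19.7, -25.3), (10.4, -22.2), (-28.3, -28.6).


Centroid = ((x_A+x_B+x_C)/3, (y_A+y_B+y_C)/3)
= (((-19.7)+10.4+(-28.3))/3, ((-25.3)+(-22.2)+(-28.6))/3)
= (-12.5333, -25.3667)

(-12.5333, -25.3667)


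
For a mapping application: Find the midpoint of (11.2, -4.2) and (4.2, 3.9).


M = ((11.2+4.2)/2, ((-4.2)+3.9)/2)
= (7.7, -0.15)

(7.7, -0.15)


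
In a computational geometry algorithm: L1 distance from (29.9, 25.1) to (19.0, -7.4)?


|29.9-19| + |25.1-(-7.4)| = 10.9 + 32.5 = 43.4

43.4


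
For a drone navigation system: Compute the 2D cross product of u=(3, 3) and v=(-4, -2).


u x v = u_x*v_y - u_y*v_x = 3*(-2) - 3*(-4)
= (-6) - (-12) = 6

6


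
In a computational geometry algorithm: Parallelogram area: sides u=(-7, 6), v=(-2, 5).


|u x v| = |(-7)*5 - 6*(-2)|
= |(-35) - (-12)| = 23

23


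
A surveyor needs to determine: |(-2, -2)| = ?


|u| = sqrt((-2)^2 + (-2)^2) = sqrt(8) = 2.8284

2.8284


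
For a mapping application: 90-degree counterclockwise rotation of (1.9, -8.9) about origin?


90° CCW: (x,y) -> (-y, x)
(1.9,-8.9) -> (8.9, 1.9)

(8.9, 1.9)


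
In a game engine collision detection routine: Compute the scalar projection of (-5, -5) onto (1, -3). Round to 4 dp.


u.v = 10, |v| = sqrt(10) = 3.1623
Scalar projection = u.v / |v| = 10 / sqrt(10) = 3.1623

3.1623


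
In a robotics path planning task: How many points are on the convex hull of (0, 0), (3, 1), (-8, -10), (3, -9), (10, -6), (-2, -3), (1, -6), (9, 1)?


Convex hull vertices (CCW): (-8, -10), (3, -9), (10, -6), (9, 1), (3, 1), (0, 0)
Count = 6

6


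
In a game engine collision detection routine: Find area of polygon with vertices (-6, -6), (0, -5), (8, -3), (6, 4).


Shoelace sum: ((-6)*(-5) - 0*(-6)) + (0*(-3) - 8*(-5)) + (8*4 - 6*(-3)) + (6*(-6) - (-6)*4)
= 108
Area = |108|/2 = 54

54


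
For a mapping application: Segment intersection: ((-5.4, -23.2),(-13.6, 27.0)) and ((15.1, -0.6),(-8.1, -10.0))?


Cross products: d1=331.62, d2=-910.1, d3=-1214.42, d4=27.3
d1*d2 < 0 and d3*d4 < 0? yes

Yes, they intersect


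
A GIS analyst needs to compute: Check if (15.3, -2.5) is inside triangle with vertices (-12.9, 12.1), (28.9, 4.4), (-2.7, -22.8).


Cross products: AB x AP = -393.14, BC x BP = -151.88, CA x CP = -835.26
All same sign? yes

Yes, inside


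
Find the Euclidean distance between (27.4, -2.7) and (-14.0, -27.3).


dx=-41.4, dy=-24.6
d^2 = (-41.4)^2 + (-24.6)^2 = 2319.12
d = sqrt(2319.12) = 48.1572

48.1572


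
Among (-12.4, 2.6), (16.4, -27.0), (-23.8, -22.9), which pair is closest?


d(P0,P1) = 41.2989, d(P0,P2) = 27.9322, d(P1,P2) = 40.4085
Closest: P0 and P2

Closest pair: (-12.4, 2.6) and (-23.8, -22.9), distance = 27.9322


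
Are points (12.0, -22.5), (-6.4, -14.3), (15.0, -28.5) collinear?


Cross product: ((-6.4)-12)*((-28.5)-(-22.5)) - ((-14.3)-(-22.5))*(15-12)
= 85.8

No, not collinear


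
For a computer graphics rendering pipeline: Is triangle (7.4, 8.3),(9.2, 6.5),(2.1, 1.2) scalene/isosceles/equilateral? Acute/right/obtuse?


Side lengths squared: AB^2=6.48, BC^2=78.5, CA^2=78.5
Sorted: [6.48, 78.5, 78.5]
By sides: Isosceles, By angles: Acute

Isosceles, Acute


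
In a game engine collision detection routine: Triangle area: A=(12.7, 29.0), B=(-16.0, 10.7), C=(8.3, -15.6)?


Area = |x_A(y_B-y_C) + x_B(y_C-y_A) + x_C(y_A-y_B)|/2
= |334.01 + 713.6 + 151.89|/2
= 1199.5/2 = 599.75

599.75


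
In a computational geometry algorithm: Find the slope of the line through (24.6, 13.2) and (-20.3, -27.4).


slope = (y2-y1)/(x2-x1) = ((-27.4)-13.2)/((-20.3)-24.6) = (-40.6)/(-44.9) = 0.9042

0.9042


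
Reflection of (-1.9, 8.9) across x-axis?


Reflection over x-axis: (x,y) -> (x,-y)
(-1.9, 8.9) -> (-1.9, -8.9)

(-1.9, -8.9)


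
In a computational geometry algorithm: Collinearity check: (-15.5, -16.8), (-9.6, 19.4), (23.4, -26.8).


Cross product: ((-9.6)-(-15.5))*((-26.8)-(-16.8)) - (19.4-(-16.8))*(23.4-(-15.5))
= -1467.18

No, not collinear


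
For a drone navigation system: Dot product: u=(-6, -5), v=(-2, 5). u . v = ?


u . v = u_x*v_x + u_y*v_y = (-6)*(-2) + (-5)*5
= 12 + (-25) = -13

-13


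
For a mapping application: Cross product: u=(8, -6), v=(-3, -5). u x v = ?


u x v = u_x*v_y - u_y*v_x = 8*(-5) - (-6)*(-3)
= (-40) - 18 = -58

-58


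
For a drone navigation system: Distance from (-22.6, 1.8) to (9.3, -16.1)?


dx=31.9, dy=-17.9
d^2 = 31.9^2 + (-17.9)^2 = 1338.02
d = sqrt(1338.02) = 36.579

36.579


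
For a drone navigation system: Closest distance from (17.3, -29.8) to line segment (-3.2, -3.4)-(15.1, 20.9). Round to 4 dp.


Project P onto AB: t = 0 (clamped to [0,1])
Closest point on segment: (-3.2, -3.4)
Distance: 33.4247

33.4247


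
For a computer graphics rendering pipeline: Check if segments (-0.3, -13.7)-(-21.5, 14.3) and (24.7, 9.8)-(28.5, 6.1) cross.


Cross products: d1=-181.8, d2=-153.84, d3=-1198.2, d4=-1226.16
d1*d2 < 0 and d3*d4 < 0? no

No, they don't intersect


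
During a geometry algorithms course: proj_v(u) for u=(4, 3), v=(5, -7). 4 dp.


u.v = -1, |v| = sqrt(74) = 8.6023
Scalar projection = u.v / |v| = -1 / sqrt(74) = -0.1162

-0.1162


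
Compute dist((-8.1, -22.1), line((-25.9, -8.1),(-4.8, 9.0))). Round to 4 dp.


|cross product| = 599.78
|line direction| = sqrt(737.62) = 27.1592
Distance = 599.78/sqrt(737.62) = 22.0839

22.0839


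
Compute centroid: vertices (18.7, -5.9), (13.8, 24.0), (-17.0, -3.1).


Centroid = ((x_A+x_B+x_C)/3, (y_A+y_B+y_C)/3)
= ((18.7+13.8+(-17))/3, ((-5.9)+24+(-3.1))/3)
= (5.1667, 5)

(5.1667, 5)


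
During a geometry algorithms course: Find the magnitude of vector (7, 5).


|u| = sqrt(7^2 + 5^2) = sqrt(74) = 8.6023

8.6023


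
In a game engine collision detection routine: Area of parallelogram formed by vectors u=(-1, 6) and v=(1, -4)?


|u x v| = |(-1)*(-4) - 6*1|
= |4 - 6| = 2

2


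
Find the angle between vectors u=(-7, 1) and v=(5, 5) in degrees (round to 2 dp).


u.v = -30, |u| = sqrt(50) = 7.0711, |v| = sqrt(50) = 7.0711
cos(theta) = u.v/(|u||v|) = -30/sqrt(2500) = -0.6
theta = acos(-0.6) = 126.87 degrees

126.87 degrees


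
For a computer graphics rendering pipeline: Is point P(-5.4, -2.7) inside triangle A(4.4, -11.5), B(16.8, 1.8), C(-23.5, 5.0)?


Cross products: AB x AP = 239.46, BC x BP = 252.39, CA x CP = 83.82
All same sign? yes

Yes, inside


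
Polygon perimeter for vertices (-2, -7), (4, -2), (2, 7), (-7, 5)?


Sides: (-2, -7)->(4, -2): sqrt(61) = 7.81025, (4, -2)->(2, 7): sqrt(85) = 9.219544, (2, 7)->(-7, 5): sqrt(85) = 9.219544, (-7, 5)->(-2, -7): sqrt(169) = 13
Sum = 39.249338
Perimeter = 39.2493

39.2493


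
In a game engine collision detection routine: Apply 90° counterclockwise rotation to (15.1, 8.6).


90° CCW: (x,y) -> (-y, x)
(15.1,8.6) -> (-8.6, 15.1)

(-8.6, 15.1)


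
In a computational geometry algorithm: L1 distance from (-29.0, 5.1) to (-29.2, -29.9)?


|(-29)-(-29.2)| + |5.1-(-29.9)| = 0.2 + 35 = 35.2

35.2


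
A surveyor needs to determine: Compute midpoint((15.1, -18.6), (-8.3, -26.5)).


M = ((15.1+(-8.3))/2, ((-18.6)+(-26.5))/2)
= (3.4, -22.55)

(3.4, -22.55)


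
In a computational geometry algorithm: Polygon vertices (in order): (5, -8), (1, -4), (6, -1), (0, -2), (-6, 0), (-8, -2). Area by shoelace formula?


Shoelace sum: (5*(-4) - 1*(-8)) + (1*(-1) - 6*(-4)) + (6*(-2) - 0*(-1)) + (0*0 - (-6)*(-2)) + ((-6)*(-2) - (-8)*0) + ((-8)*(-8) - 5*(-2))
= 73
Area = |73|/2 = 36.5

36.5


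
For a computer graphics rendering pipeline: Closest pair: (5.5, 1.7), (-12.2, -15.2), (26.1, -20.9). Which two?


d(P0,P1) = 24.4724, d(P0,P2) = 30.5797, d(P1,P2) = 38.7218
Closest: P0 and P1

Closest pair: (5.5, 1.7) and (-12.2, -15.2), distance = 24.4724


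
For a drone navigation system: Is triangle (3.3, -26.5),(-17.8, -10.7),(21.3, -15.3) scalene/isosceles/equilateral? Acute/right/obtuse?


Side lengths squared: AB^2=694.85, BC^2=1549.97, CA^2=449.44
Sorted: [449.44, 694.85, 1549.97]
By sides: Scalene, By angles: Obtuse

Scalene, Obtuse


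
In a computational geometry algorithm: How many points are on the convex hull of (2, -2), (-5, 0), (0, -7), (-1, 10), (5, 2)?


Convex hull vertices (CCW): (-5, 0), (0, -7), (5, 2), (-1, 10)
Count = 4

4


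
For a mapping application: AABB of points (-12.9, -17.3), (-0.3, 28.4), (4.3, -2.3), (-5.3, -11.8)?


x range: [-12.9, 4.3]
y range: [-17.3, 28.4]
Bounding box: (-12.9,-17.3) to (4.3,28.4)

(-12.9,-17.3) to (4.3,28.4)


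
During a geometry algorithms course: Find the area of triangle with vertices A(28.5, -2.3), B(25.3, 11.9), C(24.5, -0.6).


Area = |x_A(y_B-y_C) + x_B(y_C-y_A) + x_C(y_A-y_B)|/2
= |356.25 + 43.01 + (-347.9)|/2
= 51.36/2 = 25.68

25.68


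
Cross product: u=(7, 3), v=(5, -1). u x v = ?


u x v = u_x*v_y - u_y*v_x = 7*(-1) - 3*5
= (-7) - 15 = -22

-22


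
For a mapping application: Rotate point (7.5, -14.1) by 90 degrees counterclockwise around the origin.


90° CCW: (x,y) -> (-y, x)
(7.5,-14.1) -> (14.1, 7.5)

(14.1, 7.5)


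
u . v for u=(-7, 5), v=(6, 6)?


u . v = u_x*v_x + u_y*v_y = (-7)*6 + 5*6
= (-42) + 30 = -12

-12


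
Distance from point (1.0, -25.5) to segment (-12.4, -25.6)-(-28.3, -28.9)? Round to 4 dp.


Project P onto AB: t = 0 (clamped to [0,1])
Closest point on segment: (-12.4, -25.6)
Distance: 13.4004

13.4004


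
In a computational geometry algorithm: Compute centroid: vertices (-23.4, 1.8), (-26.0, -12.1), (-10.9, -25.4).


Centroid = ((x_A+x_B+x_C)/3, (y_A+y_B+y_C)/3)
= (((-23.4)+(-26)+(-10.9))/3, (1.8+(-12.1)+(-25.4))/3)
= (-20.1, -11.9)

(-20.1, -11.9)


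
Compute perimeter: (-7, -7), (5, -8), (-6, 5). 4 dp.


Sides: (-7, -7)->(5, -8): sqrt(145) = 12.041595, (5, -8)->(-6, 5): sqrt(290) = 17.029386, (-6, 5)->(-7, -7): sqrt(145) = 12.041595
Sum = 41.112576
Perimeter = 41.1126

41.1126


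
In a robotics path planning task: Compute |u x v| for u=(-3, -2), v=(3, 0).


|u x v| = |(-3)*0 - (-2)*3|
= |0 - (-6)| = 6

6


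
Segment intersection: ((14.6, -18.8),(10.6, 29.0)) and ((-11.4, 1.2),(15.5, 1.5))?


Cross products: d1=-545.8, d2=741.22, d3=1162.8, d4=-124.22
d1*d2 < 0 and d3*d4 < 0? yes

Yes, they intersect


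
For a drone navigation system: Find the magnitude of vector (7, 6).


|u| = sqrt(7^2 + 6^2) = sqrt(85) = 9.2195

9.2195


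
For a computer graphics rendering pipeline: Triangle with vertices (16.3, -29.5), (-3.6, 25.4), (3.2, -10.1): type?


Side lengths squared: AB^2=3410.02, BC^2=1306.49, CA^2=547.97
Sorted: [547.97, 1306.49, 3410.02]
By sides: Scalene, By angles: Obtuse

Scalene, Obtuse


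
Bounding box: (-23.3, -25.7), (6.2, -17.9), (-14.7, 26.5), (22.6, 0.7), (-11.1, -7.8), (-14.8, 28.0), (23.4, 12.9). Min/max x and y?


x range: [-23.3, 23.4]
y range: [-25.7, 28]
Bounding box: (-23.3,-25.7) to (23.4,28)

(-23.3,-25.7) to (23.4,28)


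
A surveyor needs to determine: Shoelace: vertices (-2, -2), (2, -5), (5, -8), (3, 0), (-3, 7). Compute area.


Shoelace sum: ((-2)*(-5) - 2*(-2)) + (2*(-8) - 5*(-5)) + (5*0 - 3*(-8)) + (3*7 - (-3)*0) + ((-3)*(-2) - (-2)*7)
= 88
Area = |88|/2 = 44

44


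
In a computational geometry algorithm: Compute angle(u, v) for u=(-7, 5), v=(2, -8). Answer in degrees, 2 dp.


u.v = -54, |u| = sqrt(74) = 8.6023, |v| = sqrt(68) = 8.2462
cos(theta) = u.v/(|u||v|) = -54/sqrt(5032) = -0.761243
theta = acos(-0.761243) = 139.57 degrees

139.57 degrees


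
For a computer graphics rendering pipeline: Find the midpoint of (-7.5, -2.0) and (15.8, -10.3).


M = (((-7.5)+15.8)/2, ((-2)+(-10.3))/2)
= (4.15, -6.15)

(4.15, -6.15)


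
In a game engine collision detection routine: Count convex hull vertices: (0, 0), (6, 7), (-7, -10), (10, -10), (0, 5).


Convex hull vertices (CCW): (-7, -10), (10, -10), (6, 7), (0, 5)
Count = 4

4


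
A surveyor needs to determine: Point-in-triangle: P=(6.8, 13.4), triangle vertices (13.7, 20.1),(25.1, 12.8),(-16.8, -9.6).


Cross products: AB x AP = -126.75, BC x BP = -435.06, CA x CP = 0.58
All same sign? no

No, outside


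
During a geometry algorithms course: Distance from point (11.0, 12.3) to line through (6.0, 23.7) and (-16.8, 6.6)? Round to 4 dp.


|cross product| = 345.42
|line direction| = sqrt(812.25) = 28.5
Distance = 345.42/sqrt(812.25) = 12.12

12.12
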